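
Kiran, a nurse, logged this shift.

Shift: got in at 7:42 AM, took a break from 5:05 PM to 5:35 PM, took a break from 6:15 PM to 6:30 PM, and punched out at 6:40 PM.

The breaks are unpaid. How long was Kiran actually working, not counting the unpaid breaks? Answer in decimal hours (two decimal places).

Shift: 7:42 AM–6:40 PM = 10 h 58 min; less 45 min break → 10 h 13 min

10.22 hours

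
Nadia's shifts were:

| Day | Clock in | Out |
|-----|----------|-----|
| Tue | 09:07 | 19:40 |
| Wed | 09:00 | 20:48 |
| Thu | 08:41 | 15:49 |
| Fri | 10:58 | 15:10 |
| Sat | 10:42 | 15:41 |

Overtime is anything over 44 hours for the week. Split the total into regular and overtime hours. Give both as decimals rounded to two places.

Regular 38.67 hours, overtime 0.00 hours

Tue: 09:07–19:40 = 10 h 33 min
Wed: 09:00–20:48 = 11 h 48 min
Thu: 08:41–15:49 = 7 h 8 min
Fri: 10:58–15:10 = 4 h 12 min
Sat: 10:42–15:41 = 4 h 59 min
Total worked: 38 h 40 min = 38.67 h.
Threshold 44 h → overtime 0 h 0 min, regular 38 h 40 min.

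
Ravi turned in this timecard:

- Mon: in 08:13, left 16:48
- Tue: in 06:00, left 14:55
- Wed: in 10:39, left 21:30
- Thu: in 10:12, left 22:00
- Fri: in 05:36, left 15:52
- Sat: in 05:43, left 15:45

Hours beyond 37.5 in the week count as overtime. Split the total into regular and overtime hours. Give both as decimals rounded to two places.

Mon: 08:13–16:48 = 8 h 35 min
Tue: 06:00–14:55 = 8 h 55 min
Wed: 10:39–21:30 = 10 h 51 min
Thu: 10:12–22:00 = 11 h 48 min
Fri: 05:36–15:52 = 10 h 16 min
Sat: 05:43–15:45 = 10 h 2 min
Total worked: 60 h 27 min = 60.45 h.
Threshold 37.5 h → overtime 22 h 57 min, regular 37 h 30 min.

Regular 37.50 hours, overtime 22.95 hours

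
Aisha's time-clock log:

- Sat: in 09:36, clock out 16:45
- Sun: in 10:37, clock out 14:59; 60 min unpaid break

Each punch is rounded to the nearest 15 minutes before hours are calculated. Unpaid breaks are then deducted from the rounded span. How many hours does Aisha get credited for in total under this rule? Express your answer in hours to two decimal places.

10.75 hours

Sat: in 09:36→09:30, out 16:45→16:45; 7 h 15 min
Sun: in 10:37→10:30, out 14:59→15:00; 4 h 30 min − 60 min = 3 h 30 min
Total credited: 10 h 45 min.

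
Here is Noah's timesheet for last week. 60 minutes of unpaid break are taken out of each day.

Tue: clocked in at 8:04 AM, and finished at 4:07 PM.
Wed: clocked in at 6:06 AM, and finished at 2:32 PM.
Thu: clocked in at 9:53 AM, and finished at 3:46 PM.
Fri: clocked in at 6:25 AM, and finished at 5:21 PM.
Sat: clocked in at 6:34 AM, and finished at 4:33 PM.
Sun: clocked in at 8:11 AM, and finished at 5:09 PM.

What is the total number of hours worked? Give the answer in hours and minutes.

Tue: 8:04 AM–4:07 PM = 8 h 3 min; less 60 min break → 7 h 3 min
Wed: 6:06 AM–2:32 PM = 8 h 26 min; less 60 min break → 7 h 26 min
Thu: 9:53 AM–3:46 PM = 5 h 53 min; less 60 min break → 4 h 53 min
Fri: 6:25 AM–5:21 PM = 10 h 56 min; less 60 min break → 9 h 56 min
Sat: 6:34 AM–4:33 PM = 9 h 59 min; less 60 min break → 8 h 59 min
Sun: 8:11 AM–5:09 PM = 8 h 58 min; less 60 min break → 7 h 58 min
Total: 7 h 3 min + 7 h 26 min + 4 h 53 min + 9 h 56 min + 8 h 59 min + 7 h 58 min = 46 h 15 min.

46 h 15 min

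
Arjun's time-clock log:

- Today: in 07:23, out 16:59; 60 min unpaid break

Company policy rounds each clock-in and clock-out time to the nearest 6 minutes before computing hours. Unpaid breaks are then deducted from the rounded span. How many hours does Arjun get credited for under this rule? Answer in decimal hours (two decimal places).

8.60 hours

Today: in 07:23→07:24, out 16:59→17:00; 9 h 36 min − 60 min = 8 h 36 min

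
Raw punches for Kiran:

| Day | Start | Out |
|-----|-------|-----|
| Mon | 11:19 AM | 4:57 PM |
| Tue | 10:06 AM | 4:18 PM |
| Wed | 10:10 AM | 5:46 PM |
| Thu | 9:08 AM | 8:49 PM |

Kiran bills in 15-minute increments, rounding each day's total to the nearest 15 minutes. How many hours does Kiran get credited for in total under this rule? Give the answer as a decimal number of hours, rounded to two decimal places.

31.25 hours

Mon: 11:19 AM–4:57 PM = 5 h 38 min → rounds to 5 h 45 min
Tue: 10:06 AM–4:18 PM = 6 h 12 min → rounds to 6 h 15 min
Wed: 10:10 AM–5:46 PM = 7 h 36 min → rounds to 7 h 30 min
Thu: 9:08 AM–8:49 PM = 11 h 41 min → rounds to 11 h 45 min
Total credited: 31 h 15 min.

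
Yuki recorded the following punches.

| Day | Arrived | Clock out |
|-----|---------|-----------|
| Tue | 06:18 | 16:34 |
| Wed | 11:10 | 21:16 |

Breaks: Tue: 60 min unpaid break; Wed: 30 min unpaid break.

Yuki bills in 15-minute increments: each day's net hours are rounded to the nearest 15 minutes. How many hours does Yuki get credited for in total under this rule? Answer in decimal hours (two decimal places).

18.75 hours

Tue: 06:18–16:34 = 10 h 16 min − 60 min = 9 h 16 min → rounds to 9 h 15 min
Wed: 11:10–21:16 = 10 h 6 min − 30 min = 9 h 36 min → rounds to 9 h 30 min
Total credited: 18 h 45 min.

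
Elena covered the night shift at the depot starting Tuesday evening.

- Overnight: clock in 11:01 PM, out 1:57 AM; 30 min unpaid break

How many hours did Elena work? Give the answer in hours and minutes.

Overnight: 11:01 PM → midnight = 0 h 59 min; midnight → 1:57 AM = 1 h 57 min; span 2 h 56 min; less 30 min break → 2 h 26 min

2 h 26 min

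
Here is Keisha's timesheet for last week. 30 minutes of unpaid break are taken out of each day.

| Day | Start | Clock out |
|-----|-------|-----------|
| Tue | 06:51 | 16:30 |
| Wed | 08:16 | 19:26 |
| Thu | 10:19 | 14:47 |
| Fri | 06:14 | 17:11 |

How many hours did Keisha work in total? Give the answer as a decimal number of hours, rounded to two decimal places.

Tue: 06:51–16:30 = 9 h 39 min; less 30 min break → 9 h 9 min
Wed: 08:16–19:26 = 11 h 10 min; less 30 min break → 10 h 40 min
Thu: 10:19–14:47 = 4 h 28 min; less 30 min break → 3 h 58 min
Fri: 06:14–17:11 = 10 h 57 min; less 30 min break → 10 h 27 min
Total: 9 h 9 min + 10 h 40 min + 3 h 58 min + 10 h 27 min = 34 h 14 min.

34.23 hours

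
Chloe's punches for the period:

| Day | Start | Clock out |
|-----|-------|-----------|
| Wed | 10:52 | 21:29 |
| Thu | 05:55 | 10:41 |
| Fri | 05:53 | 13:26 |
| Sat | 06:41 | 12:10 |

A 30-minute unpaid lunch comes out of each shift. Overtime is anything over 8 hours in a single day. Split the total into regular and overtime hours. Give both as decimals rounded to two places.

Regular 24.30 hours, overtime 2.12 hours

Wed: 10:52–21:29 = 10 h 37 min; less 30 min break → 10 h 7 min
Thu: 05:55–10:41 = 4 h 46 min; less 30 min break → 4 h 16 min
Fri: 05:53–13:26 = 7 h 33 min; less 30 min break → 7 h 3 min
Sat: 06:41–12:10 = 5 h 29 min; less 30 min break → 4 h 59 min
Wed reg 8 h 0 min / OT 2 h 7 min; Thu reg 4 h 16 min / OT 0 h 0 min; Fri reg 7 h 3 min / OT 0 h 0 min; Sat reg 4 h 59 min / OT 0 h 0 min.
Totals: regular 24 h 18 min, overtime 2 h 7 min.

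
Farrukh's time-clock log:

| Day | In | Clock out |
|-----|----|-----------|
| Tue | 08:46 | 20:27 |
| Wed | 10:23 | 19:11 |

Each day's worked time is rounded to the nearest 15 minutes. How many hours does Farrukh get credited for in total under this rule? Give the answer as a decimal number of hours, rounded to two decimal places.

20.50 hours

Tue: 08:46–20:27 = 11 h 41 min → rounds to 11 h 45 min
Wed: 10:23–19:11 = 8 h 48 min → rounds to 8 h 45 min
Total credited: 20 h 30 min.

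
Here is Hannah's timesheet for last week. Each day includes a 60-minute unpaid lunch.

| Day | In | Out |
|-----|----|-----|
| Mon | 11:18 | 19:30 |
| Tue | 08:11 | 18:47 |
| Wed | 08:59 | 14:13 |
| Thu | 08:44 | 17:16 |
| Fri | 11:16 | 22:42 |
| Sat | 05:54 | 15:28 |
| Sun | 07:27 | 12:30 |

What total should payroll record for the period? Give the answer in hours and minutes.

51 h 37 min

Mon: 11:18–19:30 = 8 h 12 min; less 60 min break → 7 h 12 min
Tue: 08:11–18:47 = 10 h 36 min; less 60 min break → 9 h 36 min
Wed: 08:59–14:13 = 5 h 14 min; less 60 min break → 4 h 14 min
Thu: 08:44–17:16 = 8 h 32 min; less 60 min break → 7 h 32 min
Fri: 11:16–22:42 = 11 h 26 min; less 60 min break → 10 h 26 min
Sat: 05:54–15:28 = 9 h 34 min; less 60 min break → 8 h 34 min
Sun: 07:27–12:30 = 5 h 3 min; less 60 min break → 4 h 3 min
Total: 7 h 12 min + 9 h 36 min + 4 h 14 min + 7 h 32 min + 10 h 26 min + 8 h 34 min + 4 h 3 min = 51 h 37 min.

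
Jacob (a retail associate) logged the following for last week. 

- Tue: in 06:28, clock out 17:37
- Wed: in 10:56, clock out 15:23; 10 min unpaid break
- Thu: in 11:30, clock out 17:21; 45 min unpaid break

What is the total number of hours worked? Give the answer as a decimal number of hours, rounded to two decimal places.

20.53 hours

Tue: 06:28–17:37 = 11 h 9 min
Wed: 10:56–15:23 = 4 h 27 min; less 10 min break → 4 h 17 min
Thu: 11:30–17:21 = 5 h 51 min; less 45 min break → 5 h 6 min
Total: 11 h 9 min + 4 h 17 min + 5 h 6 min = 20 h 32 min.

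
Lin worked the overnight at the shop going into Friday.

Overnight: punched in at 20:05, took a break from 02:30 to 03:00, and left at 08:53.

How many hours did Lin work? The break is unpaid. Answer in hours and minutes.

Overnight: 20:05 → midnight = 3 h 55 min; midnight → 08:53 = 8 h 53 min; span 12 h 48 min; less 30 min break → 12 h 18 min

12 h 18 min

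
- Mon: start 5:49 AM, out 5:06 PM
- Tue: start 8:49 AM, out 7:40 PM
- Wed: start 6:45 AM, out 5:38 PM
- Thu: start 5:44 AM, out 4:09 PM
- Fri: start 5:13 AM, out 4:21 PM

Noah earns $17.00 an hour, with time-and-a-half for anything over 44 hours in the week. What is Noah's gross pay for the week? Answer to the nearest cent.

Mon: 5:49 AM–5:06 PM = 11 h 17 min
Tue: 8:49 AM–7:40 PM = 10 h 51 min
Wed: 6:45 AM–5:38 PM = 10 h 53 min
Thu: 5:44 AM–4:09 PM = 10 h 25 min
Fri: 5:13 AM–4:21 PM = 11 h 8 min
Total worked: 54 h 34 min = 3274 min.
Regular 44 h 0 min = 2640 min at $17.00/h; overtime 10 h 34 min = 634 min at $25.50/h.
Pay = (2640 × $17.00 + 634 × $25.50) ÷ 60 = $1017.45.

$1017.45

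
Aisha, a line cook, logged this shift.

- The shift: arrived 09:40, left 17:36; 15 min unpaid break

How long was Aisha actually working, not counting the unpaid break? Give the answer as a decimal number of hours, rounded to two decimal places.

The shift: 09:40–17:36 = 7 h 56 min; less 15 min break → 7 h 41 min

7.68 hours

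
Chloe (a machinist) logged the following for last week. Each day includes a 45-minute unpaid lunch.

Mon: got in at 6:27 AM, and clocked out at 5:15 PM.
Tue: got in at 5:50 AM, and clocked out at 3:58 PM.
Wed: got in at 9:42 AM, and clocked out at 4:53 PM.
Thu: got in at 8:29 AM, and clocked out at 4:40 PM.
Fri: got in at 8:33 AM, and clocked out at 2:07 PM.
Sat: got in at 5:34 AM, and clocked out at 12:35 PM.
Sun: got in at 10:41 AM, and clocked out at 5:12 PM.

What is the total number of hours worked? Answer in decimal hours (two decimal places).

50.15 hours

Mon: 6:27 AM–5:15 PM = 10 h 48 min; less 45 min break → 10 h 3 min
Tue: 5:50 AM–3:58 PM = 10 h 8 min; less 45 min break → 9 h 23 min
Wed: 9:42 AM–4:53 PM = 7 h 11 min; less 45 min break → 6 h 26 min
Thu: 8:29 AM–4:40 PM = 8 h 11 min; less 45 min break → 7 h 26 min
Fri: 8:33 AM–2:07 PM = 5 h 34 min; less 45 min break → 4 h 49 min
Sat: 5:34 AM–12:35 PM = 7 h 1 min; less 45 min break → 6 h 16 min
Sun: 10:41 AM–5:12 PM = 6 h 31 min; less 45 min break → 5 h 46 min
Total: 10 h 3 min + 9 h 23 min + 6 h 26 min + 7 h 26 min + 4 h 49 min + 6 h 16 min + 5 h 46 min = 50 h 9 min.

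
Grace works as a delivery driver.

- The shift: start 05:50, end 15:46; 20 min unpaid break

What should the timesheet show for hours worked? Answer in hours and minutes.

The shift: 05:50–15:46 = 9 h 56 min; less 20 min break → 9 h 36 min

9 h 36 min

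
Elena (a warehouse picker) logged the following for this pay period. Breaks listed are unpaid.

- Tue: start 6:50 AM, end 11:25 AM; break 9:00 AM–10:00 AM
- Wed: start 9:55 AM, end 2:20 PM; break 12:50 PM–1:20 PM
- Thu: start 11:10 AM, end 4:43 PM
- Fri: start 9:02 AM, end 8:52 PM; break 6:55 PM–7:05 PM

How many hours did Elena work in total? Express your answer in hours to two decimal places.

Tue: 6:50 AM–11:25 AM = 4 h 35 min; less 60 min break → 3 h 35 min
Wed: 9:55 AM–2:20 PM = 4 h 25 min; less 30 min break → 3 h 55 min
Thu: 11:10 AM–4:43 PM = 5 h 33 min
Fri: 9:02 AM–8:52 PM = 11 h 50 min; less 10 min break → 11 h 40 min
Total: 3 h 35 min + 3 h 55 min + 5 h 33 min + 11 h 40 min = 24 h 43 min.

24.72 hours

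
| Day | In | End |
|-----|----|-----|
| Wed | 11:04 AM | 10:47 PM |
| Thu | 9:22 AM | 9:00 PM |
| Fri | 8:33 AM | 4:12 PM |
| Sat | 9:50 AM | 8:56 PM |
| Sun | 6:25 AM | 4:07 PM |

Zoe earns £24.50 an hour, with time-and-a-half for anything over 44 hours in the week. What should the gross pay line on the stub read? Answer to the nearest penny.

£1364.65

Wed: 11:04 AM–10:47 PM = 11 h 43 min
Thu: 9:22 AM–9:00 PM = 11 h 38 min
Fri: 8:33 AM–4:12 PM = 7 h 39 min
Sat: 9:50 AM–8:56 PM = 11 h 6 min
Sun: 6:25 AM–4:07 PM = 9 h 42 min
Total worked: 51 h 48 min = 3108 min.
Regular 44 h 0 min = 2640 min at £24.50/h; overtime 7 h 48 min = 468 min at £36.75/h.
Pay = (2640 × £24.50 + 468 × £36.75) ÷ 60 = £1364.65.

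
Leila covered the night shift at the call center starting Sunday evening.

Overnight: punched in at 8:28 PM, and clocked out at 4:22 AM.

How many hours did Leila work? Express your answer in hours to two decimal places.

Overnight: 8:28 PM → midnight = 3 h 32 min; midnight → 4:22 AM = 4 h 22 min; span 7 h 54 min

7.90 hours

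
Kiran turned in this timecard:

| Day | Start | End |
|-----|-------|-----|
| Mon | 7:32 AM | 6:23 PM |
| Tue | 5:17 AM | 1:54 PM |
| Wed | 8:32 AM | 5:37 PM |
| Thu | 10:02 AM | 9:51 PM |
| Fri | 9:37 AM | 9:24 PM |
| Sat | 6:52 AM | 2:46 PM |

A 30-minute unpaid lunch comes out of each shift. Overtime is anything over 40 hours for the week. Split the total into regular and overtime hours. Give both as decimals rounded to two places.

Regular 40.00 hours, overtime 17.05 hours

Mon: 7:32 AM–6:23 PM = 10 h 51 min; less 30 min break → 10 h 21 min
Tue: 5:17 AM–1:54 PM = 8 h 37 min; less 30 min break → 8 h 7 min
Wed: 8:32 AM–5:37 PM = 9 h 5 min; less 30 min break → 8 h 35 min
Thu: 10:02 AM–9:51 PM = 11 h 49 min; less 30 min break → 11 h 19 min
Fri: 9:37 AM–9:24 PM = 11 h 47 min; less 30 min break → 11 h 17 min
Sat: 6:52 AM–2:46 PM = 7 h 54 min; less 30 min break → 7 h 24 min
Total worked: 57 h 3 min = 57.05 h.
Threshold 40 h → overtime 17 h 3 min, regular 40 h 0 min.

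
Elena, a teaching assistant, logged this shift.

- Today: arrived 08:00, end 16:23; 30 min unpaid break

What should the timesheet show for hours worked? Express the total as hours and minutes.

Today: 08:00–16:23 = 8 h 23 min; less 30 min break → 7 h 53 min

7 h 53 min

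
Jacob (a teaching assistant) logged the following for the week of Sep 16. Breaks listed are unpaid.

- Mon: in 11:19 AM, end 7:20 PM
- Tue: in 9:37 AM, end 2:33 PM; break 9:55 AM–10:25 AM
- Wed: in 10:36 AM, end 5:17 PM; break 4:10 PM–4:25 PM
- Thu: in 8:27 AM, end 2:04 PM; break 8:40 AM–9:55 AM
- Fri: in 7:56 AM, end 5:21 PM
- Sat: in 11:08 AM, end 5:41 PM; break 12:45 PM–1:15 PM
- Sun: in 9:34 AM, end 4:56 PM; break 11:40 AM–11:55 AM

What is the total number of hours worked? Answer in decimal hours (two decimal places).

45.83 hours

Mon: 11:19 AM–7:20 PM = 8 h 1 min
Tue: 9:37 AM–2:33 PM = 4 h 56 min; less 30 min break → 4 h 26 min
Wed: 10:36 AM–5:17 PM = 6 h 41 min; less 15 min break → 6 h 26 min
Thu: 8:27 AM–2:04 PM = 5 h 37 min; less 75 min break → 4 h 22 min
Fri: 7:56 AM–5:21 PM = 9 h 25 min
Sat: 11:08 AM–5:41 PM = 6 h 33 min; less 30 min break → 6 h 3 min
Sun: 9:34 AM–4:56 PM = 7 h 22 min; less 15 min break → 7 h 7 min
Total: 8 h 1 min + 4 h 26 min + 6 h 26 min + 4 h 22 min + 9 h 25 min + 6 h 3 min + 7 h 7 min = 45 h 50 min.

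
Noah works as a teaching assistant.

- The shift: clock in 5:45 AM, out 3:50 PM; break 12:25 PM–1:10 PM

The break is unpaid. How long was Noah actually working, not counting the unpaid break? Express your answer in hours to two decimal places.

The shift: 5:45 AM–3:50 PM = 10 h 5 min; less 45 min break → 9 h 20 min

9.33 hours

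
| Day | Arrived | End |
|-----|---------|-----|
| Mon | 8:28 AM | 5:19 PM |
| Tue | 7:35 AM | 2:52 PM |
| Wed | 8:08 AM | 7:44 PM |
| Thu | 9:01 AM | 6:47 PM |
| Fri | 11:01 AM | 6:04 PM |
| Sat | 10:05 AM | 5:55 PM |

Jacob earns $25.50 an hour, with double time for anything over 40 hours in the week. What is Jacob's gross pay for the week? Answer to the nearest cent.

$1651.55

Mon: 8:28 AM–5:19 PM = 8 h 51 min
Tue: 7:35 AM–2:52 PM = 7 h 17 min
Wed: 8:08 AM–7:44 PM = 11 h 36 min
Thu: 9:01 AM–6:47 PM = 9 h 46 min
Fri: 11:01 AM–6:04 PM = 7 h 3 min
Sat: 10:05 AM–5:55 PM = 7 h 50 min
Total worked: 52 h 23 min = 3143 min.
Regular 40 h 0 min = 2400 min at $25.50/h; overtime 12 h 23 min = 743 min at $51.00/h.
Pay = (2400 × $25.50 + 743 × $51.00) ÷ 60 = $1651.55.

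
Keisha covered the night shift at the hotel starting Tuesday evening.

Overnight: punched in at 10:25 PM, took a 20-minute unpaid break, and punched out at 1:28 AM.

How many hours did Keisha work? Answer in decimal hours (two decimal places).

2.72 hours

Overnight: 10:25 PM → midnight = 1 h 35 min; midnight → 1:28 AM = 1 h 28 min; span 3 h 3 min; less 20 min break → 2 h 43 min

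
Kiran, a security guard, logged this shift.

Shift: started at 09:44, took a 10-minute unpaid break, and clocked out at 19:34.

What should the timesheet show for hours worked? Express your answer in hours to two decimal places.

Shift: 09:44–19:34 = 9 h 50 min; less 10 min break → 9 h 40 min

9.67 hours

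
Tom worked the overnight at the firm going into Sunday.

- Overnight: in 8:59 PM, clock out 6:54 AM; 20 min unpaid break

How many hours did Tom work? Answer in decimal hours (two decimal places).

Overnight: 8:59 PM → midnight = 3 h 1 min; midnight → 6:54 AM = 6 h 54 min; span 9 h 55 min; less 20 min break → 9 h 35 min

9.58 hours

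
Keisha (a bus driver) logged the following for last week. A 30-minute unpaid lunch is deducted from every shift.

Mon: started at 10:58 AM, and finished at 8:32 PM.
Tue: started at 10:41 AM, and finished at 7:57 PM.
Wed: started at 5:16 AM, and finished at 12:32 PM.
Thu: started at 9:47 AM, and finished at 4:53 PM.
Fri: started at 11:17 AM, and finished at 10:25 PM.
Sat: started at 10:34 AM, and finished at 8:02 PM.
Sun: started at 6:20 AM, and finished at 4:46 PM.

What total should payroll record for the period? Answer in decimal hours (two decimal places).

Mon: 10:58 AM–8:32 PM = 9 h 34 min; less 30 min break → 9 h 4 min
Tue: 10:41 AM–7:57 PM = 9 h 16 min; less 30 min break → 8 h 46 min
Wed: 5:16 AM–12:32 PM = 7 h 16 min; less 30 min break → 6 h 46 min
Thu: 9:47 AM–4:53 PM = 7 h 6 min; less 30 min break → 6 h 36 min
Fri: 11:17 AM–10:25 PM = 11 h 8 min; less 30 min break → 10 h 38 min
Sat: 10:34 AM–8:02 PM = 9 h 28 min; less 30 min break → 8 h 58 min
Sun: 6:20 AM–4:46 PM = 10 h 26 min; less 30 min break → 9 h 56 min
Total: 9 h 4 min + 8 h 46 min + 6 h 46 min + 6 h 36 min + 10 h 38 min + 8 h 58 min + 9 h 56 min = 60 h 44 min.

60.73 hours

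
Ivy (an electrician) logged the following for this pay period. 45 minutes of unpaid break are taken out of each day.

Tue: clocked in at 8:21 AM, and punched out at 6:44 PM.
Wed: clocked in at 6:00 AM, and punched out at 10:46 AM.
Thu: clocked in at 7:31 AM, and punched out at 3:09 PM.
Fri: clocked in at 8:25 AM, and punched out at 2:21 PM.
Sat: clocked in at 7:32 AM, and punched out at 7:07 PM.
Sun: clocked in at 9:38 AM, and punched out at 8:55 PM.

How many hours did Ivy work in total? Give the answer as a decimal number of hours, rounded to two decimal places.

Tue: 8:21 AM–6:44 PM = 10 h 23 min; less 45 min break → 9 h 38 min
Wed: 6:00 AM–10:46 AM = 4 h 46 min; less 45 min break → 4 h 1 min
Thu: 7:31 AM–3:09 PM = 7 h 38 min; less 45 min break → 6 h 53 min
Fri: 8:25 AM–2:21 PM = 5 h 56 min; less 45 min break → 5 h 11 min
Sat: 7:32 AM–7:07 PM = 11 h 35 min; less 45 min break → 10 h 50 min
Sun: 9:38 AM–8:55 PM = 11 h 17 min; less 45 min break → 10 h 32 min
Total: 9 h 38 min + 4 h 1 min + 6 h 53 min + 5 h 11 min + 10 h 50 min + 10 h 32 min = 47 h 5 min.

47.08 hours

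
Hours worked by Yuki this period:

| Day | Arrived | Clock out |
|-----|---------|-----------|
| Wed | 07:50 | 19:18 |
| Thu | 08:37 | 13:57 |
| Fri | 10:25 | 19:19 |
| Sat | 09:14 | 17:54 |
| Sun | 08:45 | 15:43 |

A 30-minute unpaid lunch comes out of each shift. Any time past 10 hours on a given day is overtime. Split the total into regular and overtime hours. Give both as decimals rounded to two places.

Wed: 07:50–19:18 = 11 h 28 min; less 30 min break → 10 h 58 min
Thu: 08:37–13:57 = 5 h 20 min; less 30 min break → 4 h 50 min
Fri: 10:25–19:19 = 8 h 54 min; less 30 min break → 8 h 24 min
Sat: 09:14–17:54 = 8 h 40 min; less 30 min break → 8 h 10 min
Sun: 08:45–15:43 = 6 h 58 min; less 30 min break → 6 h 28 min
Wed reg 10 h 0 min / OT 0 h 58 min; Thu reg 4 h 50 min / OT 0 h 0 min; Fri reg 8 h 24 min / OT 0 h 0 min; Sat reg 8 h 10 min / OT 0 h 0 min; Sun reg 6 h 28 min / OT 0 h 0 min.
Totals: regular 37 h 52 min, overtime 0 h 58 min.

Regular 37.87 hours, overtime 0.97 hours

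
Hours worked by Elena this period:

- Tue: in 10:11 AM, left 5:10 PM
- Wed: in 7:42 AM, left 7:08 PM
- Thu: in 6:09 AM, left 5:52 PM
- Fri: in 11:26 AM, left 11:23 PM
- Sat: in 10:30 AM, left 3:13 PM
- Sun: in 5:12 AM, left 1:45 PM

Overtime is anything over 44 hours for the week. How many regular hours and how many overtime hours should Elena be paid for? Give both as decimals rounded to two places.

Tue: 10:11 AM–5:10 PM = 6 h 59 min
Wed: 7:42 AM–7:08 PM = 11 h 26 min
Thu: 6:09 AM–5:52 PM = 11 h 43 min
Fri: 11:26 AM–11:23 PM = 11 h 57 min
Sat: 10:30 AM–3:13 PM = 4 h 43 min
Sun: 5:12 AM–1:45 PM = 8 h 33 min
Total worked: 55 h 21 min = 55.35 h.
Threshold 44 h → overtime 11 h 21 min, regular 44 h 0 min.

Regular 44.00 hours, overtime 11.35 hours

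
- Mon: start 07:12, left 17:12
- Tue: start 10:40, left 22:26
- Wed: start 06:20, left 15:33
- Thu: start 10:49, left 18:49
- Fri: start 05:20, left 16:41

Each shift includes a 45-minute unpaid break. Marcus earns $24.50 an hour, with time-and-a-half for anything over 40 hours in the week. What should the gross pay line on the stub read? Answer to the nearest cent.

Mon: 07:12–17:12 = 10 h 0 min; less 45 min break → 9 h 15 min
Tue: 10:40–22:26 = 11 h 46 min; less 45 min break → 11 h 1 min
Wed: 06:20–15:33 = 9 h 13 min; less 45 min break → 8 h 28 min
Thu: 10:49–18:49 = 8 h 0 min; less 45 min break → 7 h 15 min
Fri: 05:20–16:41 = 11 h 21 min; less 45 min break → 10 h 36 min
Total worked: 46 h 35 min = 2795 min.
Regular 40 h 0 min = 2400 min at $24.50/h; overtime 6 h 35 min = 395 min at $36.75/h.
Pay = (2400 × $24.50 + 395 × $36.75) ÷ 60 = $1221.94.

$1221.94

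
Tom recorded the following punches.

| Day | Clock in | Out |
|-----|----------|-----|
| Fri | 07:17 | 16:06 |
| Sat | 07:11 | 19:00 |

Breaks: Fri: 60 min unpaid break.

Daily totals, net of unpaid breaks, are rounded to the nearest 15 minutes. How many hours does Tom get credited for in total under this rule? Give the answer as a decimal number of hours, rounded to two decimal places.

19.50 hours

Fri: 07:17–16:06 = 8 h 49 min − 60 min = 7 h 49 min → rounds to 7 h 45 min
Sat: 07:11–19:00 = 11 h 49 min → rounds to 11 h 45 min
Total credited: 19 h 30 min.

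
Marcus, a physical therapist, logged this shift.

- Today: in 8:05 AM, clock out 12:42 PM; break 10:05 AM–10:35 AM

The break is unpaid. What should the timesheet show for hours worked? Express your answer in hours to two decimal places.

4.12 hours

Today: 8:05 AM–12:42 PM = 4 h 37 min; less 30 min break → 4 h 7 min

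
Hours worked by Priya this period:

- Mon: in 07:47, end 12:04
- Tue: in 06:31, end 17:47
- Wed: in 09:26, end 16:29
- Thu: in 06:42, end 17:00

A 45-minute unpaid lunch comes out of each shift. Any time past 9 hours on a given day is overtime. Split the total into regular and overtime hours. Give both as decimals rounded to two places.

Regular 27.83 hours, overtime 2.07 hours

Mon: 07:47–12:04 = 4 h 17 min; less 45 min break → 3 h 32 min
Tue: 06:31–17:47 = 11 h 16 min; less 45 min break → 10 h 31 min
Wed: 09:26–16:29 = 7 h 3 min; less 45 min break → 6 h 18 min
Thu: 06:42–17:00 = 10 h 18 min; less 45 min break → 9 h 33 min
Mon reg 3 h 32 min / OT 0 h 0 min; Tue reg 9 h 0 min / OT 1 h 31 min; Wed reg 6 h 18 min / OT 0 h 0 min; Thu reg 9 h 0 min / OT 0 h 33 min.
Totals: regular 27 h 50 min, overtime 2 h 4 min.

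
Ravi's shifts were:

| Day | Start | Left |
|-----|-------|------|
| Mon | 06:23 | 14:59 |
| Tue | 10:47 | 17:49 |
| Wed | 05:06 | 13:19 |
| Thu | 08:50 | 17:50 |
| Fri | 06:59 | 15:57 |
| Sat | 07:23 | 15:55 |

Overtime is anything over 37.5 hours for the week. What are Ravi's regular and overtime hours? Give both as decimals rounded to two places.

Regular 37.50 hours, overtime 12.85 hours

Mon: 06:23–14:59 = 8 h 36 min
Tue: 10:47–17:49 = 7 h 2 min
Wed: 05:06–13:19 = 8 h 13 min
Thu: 08:50–17:50 = 9 h 0 min
Fri: 06:59–15:57 = 8 h 58 min
Sat: 07:23–15:55 = 8 h 32 min
Total worked: 50 h 21 min = 50.35 h.
Threshold 37.5 h → overtime 12 h 51 min, regular 37 h 30 min.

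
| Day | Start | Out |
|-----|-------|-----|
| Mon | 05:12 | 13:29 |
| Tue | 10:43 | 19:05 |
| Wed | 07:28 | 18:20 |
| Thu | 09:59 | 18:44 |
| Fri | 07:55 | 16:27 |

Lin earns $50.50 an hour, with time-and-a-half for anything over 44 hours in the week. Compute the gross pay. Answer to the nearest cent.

Mon: 05:12–13:29 = 8 h 17 min
Tue: 10:43–19:05 = 8 h 22 min
Wed: 07:28–18:20 = 10 h 52 min
Thu: 09:59–18:44 = 8 h 45 min
Fri: 07:55–16:27 = 8 h 32 min
Total worked: 44 h 48 min = 2688 min.
Regular 44 h 0 min = 2640 min at $50.50/h; overtime 0 h 48 min = 48 min at $75.75/h.
Pay = (2640 × $50.50 + 48 × $75.75) ÷ 60 = $2282.60.

$2282.60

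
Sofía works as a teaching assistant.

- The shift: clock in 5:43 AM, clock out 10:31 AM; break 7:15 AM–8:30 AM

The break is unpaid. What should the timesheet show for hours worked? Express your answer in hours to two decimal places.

3.55 hours

The shift: 5:43 AM–10:31 AM = 4 h 48 min; less 75 min break → 3 h 33 min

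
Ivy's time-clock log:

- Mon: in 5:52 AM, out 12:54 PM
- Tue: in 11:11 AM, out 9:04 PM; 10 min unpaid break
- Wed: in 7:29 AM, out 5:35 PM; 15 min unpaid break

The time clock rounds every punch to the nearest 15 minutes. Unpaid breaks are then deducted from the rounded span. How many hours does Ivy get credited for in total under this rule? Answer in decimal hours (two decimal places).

Mon: in 5:52 AM→5:45 AM, out 12:54 PM→1:00 PM; 7 h 15 min
Tue: in 11:11 AM→11:15 AM, out 9:04 PM→9:00 PM; 9 h 45 min − 10 min = 9 h 35 min
Wed: in 7:29 AM→7:30 AM, out 5:35 PM→5:30 PM; 10 h 0 min − 15 min = 9 h 45 min
Total credited: 26 h 35 min.

26.58 hours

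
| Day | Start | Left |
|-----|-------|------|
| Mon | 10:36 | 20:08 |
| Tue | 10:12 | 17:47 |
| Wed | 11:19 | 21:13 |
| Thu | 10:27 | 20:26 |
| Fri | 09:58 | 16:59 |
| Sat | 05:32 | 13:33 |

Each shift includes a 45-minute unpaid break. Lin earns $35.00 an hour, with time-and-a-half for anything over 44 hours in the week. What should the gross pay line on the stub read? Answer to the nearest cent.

$1725.50

Mon: 10:36–20:08 = 9 h 32 min; less 45 min break → 8 h 47 min
Tue: 10:12–17:47 = 7 h 35 min; less 45 min break → 6 h 50 min
Wed: 11:19–21:13 = 9 h 54 min; less 45 min break → 9 h 9 min
Thu: 10:27–20:26 = 9 h 59 min; less 45 min break → 9 h 14 min
Fri: 09:58–16:59 = 7 h 1 min; less 45 min break → 6 h 16 min
Sat: 05:32–13:33 = 8 h 1 min; less 45 min break → 7 h 16 min
Total worked: 47 h 32 min = 2852 min.
Regular 44 h 0 min = 2640 min at $35.00/h; overtime 3 h 32 min = 212 min at $52.50/h.
Pay = (2640 × $35.00 + 212 × $52.50) ÷ 60 = $1725.50.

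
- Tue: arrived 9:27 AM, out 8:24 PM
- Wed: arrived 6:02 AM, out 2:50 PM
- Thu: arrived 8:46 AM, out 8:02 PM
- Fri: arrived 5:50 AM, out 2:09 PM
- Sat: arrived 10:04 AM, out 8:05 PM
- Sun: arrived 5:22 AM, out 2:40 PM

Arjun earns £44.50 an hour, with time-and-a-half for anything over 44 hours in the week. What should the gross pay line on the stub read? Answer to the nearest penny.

Tue: 9:27 AM–8:24 PM = 10 h 57 min
Wed: 6:02 AM–2:50 PM = 8 h 48 min
Thu: 8:46 AM–8:02 PM = 11 h 16 min
Fri: 5:50 AM–2:09 PM = 8 h 19 min
Sat: 10:04 AM–8:05 PM = 10 h 1 min
Sun: 5:22 AM–2:40 PM = 9 h 18 min
Total worked: 58 h 39 min = 3519 min.
Regular 44 h 0 min = 2640 min at £44.50/h; overtime 14 h 39 min = 879 min at £66.75/h.
Pay = (2640 × £44.50 + 879 × £66.75) ÷ 60 = £2935.89.

£2935.89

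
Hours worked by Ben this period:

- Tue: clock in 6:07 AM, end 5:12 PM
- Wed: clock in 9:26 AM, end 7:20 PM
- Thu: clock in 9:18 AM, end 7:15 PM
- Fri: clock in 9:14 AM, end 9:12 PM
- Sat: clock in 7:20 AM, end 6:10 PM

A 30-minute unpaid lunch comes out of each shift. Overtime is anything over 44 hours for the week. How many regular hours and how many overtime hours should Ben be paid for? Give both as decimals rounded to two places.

Regular 44.00 hours, overtime 7.23 hours

Tue: 6:07 AM–5:12 PM = 11 h 5 min; less 30 min break → 10 h 35 min
Wed: 9:26 AM–7:20 PM = 9 h 54 min; less 30 min break → 9 h 24 min
Thu: 9:18 AM–7:15 PM = 9 h 57 min; less 30 min break → 9 h 27 min
Fri: 9:14 AM–9:12 PM = 11 h 58 min; less 30 min break → 11 h 28 min
Sat: 7:20 AM–6:10 PM = 10 h 50 min; less 30 min break → 10 h 20 min
Total worked: 51 h 14 min = 51.23 h.
Threshold 44 h → overtime 7 h 14 min, regular 44 h 0 min.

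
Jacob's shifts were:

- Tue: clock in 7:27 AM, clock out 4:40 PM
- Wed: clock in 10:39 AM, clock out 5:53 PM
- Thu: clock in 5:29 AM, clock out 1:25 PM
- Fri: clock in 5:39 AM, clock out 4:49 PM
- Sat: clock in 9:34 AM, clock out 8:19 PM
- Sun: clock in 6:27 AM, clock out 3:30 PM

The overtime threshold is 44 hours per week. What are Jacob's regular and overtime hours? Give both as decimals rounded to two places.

Tue: 7:27 AM–4:40 PM = 9 h 13 min
Wed: 10:39 AM–5:53 PM = 7 h 14 min
Thu: 5:29 AM–1:25 PM = 7 h 56 min
Fri: 5:39 AM–4:49 PM = 11 h 10 min
Sat: 9:34 AM–8:19 PM = 10 h 45 min
Sun: 6:27 AM–3:30 PM = 9 h 3 min
Total worked: 55 h 21 min = 55.35 h.
Threshold 44 h → overtime 11 h 21 min, regular 44 h 0 min.

Regular 44.00 hours, overtime 11.35 hours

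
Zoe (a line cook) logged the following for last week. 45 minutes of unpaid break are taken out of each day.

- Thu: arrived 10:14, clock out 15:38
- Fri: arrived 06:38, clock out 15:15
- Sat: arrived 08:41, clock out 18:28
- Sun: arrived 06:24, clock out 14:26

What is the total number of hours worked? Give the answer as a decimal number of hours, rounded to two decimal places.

28.83 hours

Thu: 10:14–15:38 = 5 h 24 min; less 45 min break → 4 h 39 min
Fri: 06:38–15:15 = 8 h 37 min; less 45 min break → 7 h 52 min
Sat: 08:41–18:28 = 9 h 47 min; less 45 min break → 9 h 2 min
Sun: 06:24–14:26 = 8 h 2 min; less 45 min break → 7 h 17 min
Total: 4 h 39 min + 7 h 52 min + 9 h 2 min + 7 h 17 min = 28 h 50 min.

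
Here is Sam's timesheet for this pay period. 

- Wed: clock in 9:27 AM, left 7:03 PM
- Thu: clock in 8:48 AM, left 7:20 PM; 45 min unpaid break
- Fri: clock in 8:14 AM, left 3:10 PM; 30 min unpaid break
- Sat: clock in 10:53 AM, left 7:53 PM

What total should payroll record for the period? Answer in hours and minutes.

Wed: 9:27 AM–7:03 PM = 9 h 36 min
Thu: 8:48 AM–7:20 PM = 10 h 32 min; less 45 min break → 9 h 47 min
Fri: 8:14 AM–3:10 PM = 6 h 56 min; less 30 min break → 6 h 26 min
Sat: 10:53 AM–7:53 PM = 9 h 0 min
Total: 9 h 36 min + 9 h 47 min + 6 h 26 min + 9 h 0 min = 34 h 49 min.

34 h 49 min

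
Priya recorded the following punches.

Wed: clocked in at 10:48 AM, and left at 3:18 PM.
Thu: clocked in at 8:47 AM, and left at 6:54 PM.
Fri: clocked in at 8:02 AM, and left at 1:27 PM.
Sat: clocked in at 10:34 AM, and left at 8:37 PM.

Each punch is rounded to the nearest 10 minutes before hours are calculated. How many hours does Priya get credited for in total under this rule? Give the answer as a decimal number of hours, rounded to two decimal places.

Wed: in 10:48 AM→10:50 AM, out 3:18 PM→3:20 PM; 4 h 30 min
Thu: in 8:47 AM→8:50 AM, out 6:54 PM→6:50 PM; 10 h 0 min
Fri: in 8:02 AM→8:00 AM, out 1:27 PM→1:30 PM; 5 h 30 min
Sat: in 10:34 AM→10:30 AM, out 8:37 PM→8:40 PM; 10 h 10 min
Total credited: 30 h 10 min.

30.17 hours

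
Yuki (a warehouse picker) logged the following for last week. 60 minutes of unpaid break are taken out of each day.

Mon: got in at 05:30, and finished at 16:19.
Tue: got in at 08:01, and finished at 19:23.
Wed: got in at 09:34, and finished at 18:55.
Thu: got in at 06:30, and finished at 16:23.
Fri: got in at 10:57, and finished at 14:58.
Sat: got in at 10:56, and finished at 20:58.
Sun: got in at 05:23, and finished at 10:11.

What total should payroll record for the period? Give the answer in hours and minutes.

53 h 16 min

Mon: 05:30–16:19 = 10 h 49 min; less 60 min break → 9 h 49 min
Tue: 08:01–19:23 = 11 h 22 min; less 60 min break → 10 h 22 min
Wed: 09:34–18:55 = 9 h 21 min; less 60 min break → 8 h 21 min
Thu: 06:30–16:23 = 9 h 53 min; less 60 min break → 8 h 53 min
Fri: 10:57–14:58 = 4 h 1 min; less 60 min break → 3 h 1 min
Sat: 10:56–20:58 = 10 h 2 min; less 60 min break → 9 h 2 min
Sun: 05:23–10:11 = 4 h 48 min; less 60 min break → 3 h 48 min
Total: 9 h 49 min + 10 h 22 min + 8 h 21 min + 8 h 53 min + 3 h 1 min + 9 h 2 min + 3 h 48 min = 53 h 16 min.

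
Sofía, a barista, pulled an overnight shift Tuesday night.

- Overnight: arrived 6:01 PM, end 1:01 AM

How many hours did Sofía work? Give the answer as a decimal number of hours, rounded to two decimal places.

7.00 hours

Overnight: 6:01 PM → midnight = 5 h 59 min; midnight → 1:01 AM = 1 h 1 min; span 7 h 0 min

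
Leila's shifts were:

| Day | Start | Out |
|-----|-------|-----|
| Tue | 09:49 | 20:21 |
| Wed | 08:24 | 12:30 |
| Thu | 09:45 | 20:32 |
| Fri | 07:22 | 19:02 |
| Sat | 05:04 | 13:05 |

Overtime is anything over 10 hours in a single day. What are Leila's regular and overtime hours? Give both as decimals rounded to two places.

Regular 42.12 hours, overtime 2.98 hours

Tue: 09:49–20:21 = 10 h 32 min
Wed: 08:24–12:30 = 4 h 6 min
Thu: 09:45–20:32 = 10 h 47 min
Fri: 07:22–19:02 = 11 h 40 min
Sat: 05:04–13:05 = 8 h 1 min
Tue reg 10 h 0 min / OT 0 h 32 min; Wed reg 4 h 6 min / OT 0 h 0 min; Thu reg 10 h 0 min / OT 0 h 47 min; Fri reg 10 h 0 min / OT 1 h 40 min; Sat reg 8 h 1 min / OT 0 h 0 min.
Totals: regular 42 h 7 min, overtime 2 h 59 min.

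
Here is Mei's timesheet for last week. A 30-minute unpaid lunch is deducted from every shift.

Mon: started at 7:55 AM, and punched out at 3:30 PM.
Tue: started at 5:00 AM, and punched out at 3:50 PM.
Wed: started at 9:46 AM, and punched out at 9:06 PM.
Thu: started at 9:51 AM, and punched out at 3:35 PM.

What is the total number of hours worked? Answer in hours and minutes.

Mon: 7:55 AM–3:30 PM = 7 h 35 min; less 30 min break → 7 h 5 min
Tue: 5:00 AM–3:50 PM = 10 h 50 min; less 30 min break → 10 h 20 min
Wed: 9:46 AM–9:06 PM = 11 h 20 min; less 30 min break → 10 h 50 min
Thu: 9:51 AM–3:35 PM = 5 h 44 min; less 30 min break → 5 h 14 min
Total: 7 h 5 min + 10 h 20 min + 10 h 50 min + 5 h 14 min = 33 h 29 min.

33 h 29 min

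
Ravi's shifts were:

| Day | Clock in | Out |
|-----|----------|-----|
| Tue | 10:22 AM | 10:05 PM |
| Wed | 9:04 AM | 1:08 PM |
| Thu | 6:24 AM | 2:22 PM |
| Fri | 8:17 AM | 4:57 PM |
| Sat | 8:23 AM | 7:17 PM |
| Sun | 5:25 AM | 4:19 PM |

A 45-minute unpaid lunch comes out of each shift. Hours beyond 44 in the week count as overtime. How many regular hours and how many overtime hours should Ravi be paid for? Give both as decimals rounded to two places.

Tue: 10:22 AM–10:05 PM = 11 h 43 min; less 45 min break → 10 h 58 min
Wed: 9:04 AM–1:08 PM = 4 h 4 min; less 45 min break → 3 h 19 min
Thu: 6:24 AM–2:22 PM = 7 h 58 min; less 45 min break → 7 h 13 min
Fri: 8:17 AM–4:57 PM = 8 h 40 min; less 45 min break → 7 h 55 min
Sat: 8:23 AM–7:17 PM = 10 h 54 min; less 45 min break → 10 h 9 min
Sun: 5:25 AM–4:19 PM = 10 h 54 min; less 45 min break → 10 h 9 min
Total worked: 49 h 43 min = 49.72 h.
Threshold 44 h → overtime 5 h 43 min, regular 44 h 0 min.

Regular 44.00 hours, overtime 5.72 hours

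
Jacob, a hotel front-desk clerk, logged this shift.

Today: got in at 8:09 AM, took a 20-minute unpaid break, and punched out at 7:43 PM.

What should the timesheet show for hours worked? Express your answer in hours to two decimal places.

11.23 hours

Today: 8:09 AM–7:43 PM = 11 h 34 min; less 20 min break → 11 h 14 min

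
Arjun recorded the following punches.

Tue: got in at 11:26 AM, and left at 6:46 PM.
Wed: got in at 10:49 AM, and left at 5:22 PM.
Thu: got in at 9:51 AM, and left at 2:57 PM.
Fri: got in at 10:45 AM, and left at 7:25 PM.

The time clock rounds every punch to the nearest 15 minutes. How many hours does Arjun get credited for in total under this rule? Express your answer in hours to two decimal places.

27.75 hours

Tue: in 11:26 AM→11:30 AM, out 6:46 PM→6:45 PM; 7 h 15 min
Wed: in 10:49 AM→10:45 AM, out 5:22 PM→5:15 PM; 6 h 30 min
Thu: in 9:51 AM→9:45 AM, out 2:57 PM→3:00 PM; 5 h 15 min
Fri: in 10:45 AM→10:45 AM, out 7:25 PM→7:30 PM; 8 h 45 min
Total credited: 27 h 45 min.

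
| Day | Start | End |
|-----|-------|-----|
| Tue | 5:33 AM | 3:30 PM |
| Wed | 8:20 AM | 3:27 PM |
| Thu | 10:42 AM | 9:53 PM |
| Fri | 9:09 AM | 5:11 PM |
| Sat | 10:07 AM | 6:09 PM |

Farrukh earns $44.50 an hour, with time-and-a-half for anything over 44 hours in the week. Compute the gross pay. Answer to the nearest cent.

$1979.14

Tue: 5:33 AM–3:30 PM = 9 h 57 min
Wed: 8:20 AM–3:27 PM = 7 h 7 min
Thu: 10:42 AM–9:53 PM = 11 h 11 min
Fri: 9:09 AM–5:11 PM = 8 h 2 min
Sat: 10:07 AM–6:09 PM = 8 h 2 min
Total worked: 44 h 19 min = 2659 min.
Regular 44 h 0 min = 2640 min at $44.50/h; overtime 0 h 19 min = 19 min at $66.75/h.
Pay = (2640 × $44.50 + 19 × $66.75) ÷ 60 = $1979.14.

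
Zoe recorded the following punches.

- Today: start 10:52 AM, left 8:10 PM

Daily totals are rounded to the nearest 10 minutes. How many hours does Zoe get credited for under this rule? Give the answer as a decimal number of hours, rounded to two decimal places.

Today: 10:52 AM–8:10 PM = 9 h 18 min → rounds to 9 h 20 min

9.33 hours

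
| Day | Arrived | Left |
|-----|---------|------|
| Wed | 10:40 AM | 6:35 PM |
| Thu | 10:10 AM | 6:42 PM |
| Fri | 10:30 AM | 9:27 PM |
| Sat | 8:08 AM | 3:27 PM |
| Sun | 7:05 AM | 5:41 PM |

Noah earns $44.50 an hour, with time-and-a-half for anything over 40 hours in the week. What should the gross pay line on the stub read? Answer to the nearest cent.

Wed: 10:40 AM–6:35 PM = 7 h 55 min
Thu: 10:10 AM–6:42 PM = 8 h 32 min
Fri: 10:30 AM–9:27 PM = 10 h 57 min
Sat: 8:08 AM–3:27 PM = 7 h 19 min
Sun: 7:05 AM–5:41 PM = 10 h 36 min
Total worked: 45 h 19 min = 2719 min.
Regular 40 h 0 min = 2400 min at $44.50/h; overtime 5 h 19 min = 319 min at $66.75/h.
Pay = (2400 × $44.50 + 319 × $66.75) ÷ 60 = $2134.89.

$2134.89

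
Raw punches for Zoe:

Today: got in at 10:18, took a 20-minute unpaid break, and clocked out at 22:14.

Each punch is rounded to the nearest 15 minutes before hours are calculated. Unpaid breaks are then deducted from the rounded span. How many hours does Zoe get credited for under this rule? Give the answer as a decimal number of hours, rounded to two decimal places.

Today: in 10:18→10:15, out 22:14→22:15; 12 h 0 min − 20 min = 11 h 40 min

11.67 hours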